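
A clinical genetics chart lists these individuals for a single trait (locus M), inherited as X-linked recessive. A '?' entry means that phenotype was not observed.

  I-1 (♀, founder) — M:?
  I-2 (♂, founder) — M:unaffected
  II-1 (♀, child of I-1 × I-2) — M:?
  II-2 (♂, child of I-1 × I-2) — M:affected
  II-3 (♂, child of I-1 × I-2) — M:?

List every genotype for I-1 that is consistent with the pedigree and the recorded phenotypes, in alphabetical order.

M/I-1 ? ·: X^MX^m|X^mX^m
M/I-2 un ·: X^MY
M/II-1 ? I-1×I-2: X^MX^M|X^MX^m
M/II-2 aff I-1×I-2: X^mY
M/II-3 ? I-1×I-2: X^MY|X^mY
⇒ M over [I-1,I-2,II-1,II-2,II-3]: 5 consistent

I-1 ∈ {X^MX^m, X^mX^m}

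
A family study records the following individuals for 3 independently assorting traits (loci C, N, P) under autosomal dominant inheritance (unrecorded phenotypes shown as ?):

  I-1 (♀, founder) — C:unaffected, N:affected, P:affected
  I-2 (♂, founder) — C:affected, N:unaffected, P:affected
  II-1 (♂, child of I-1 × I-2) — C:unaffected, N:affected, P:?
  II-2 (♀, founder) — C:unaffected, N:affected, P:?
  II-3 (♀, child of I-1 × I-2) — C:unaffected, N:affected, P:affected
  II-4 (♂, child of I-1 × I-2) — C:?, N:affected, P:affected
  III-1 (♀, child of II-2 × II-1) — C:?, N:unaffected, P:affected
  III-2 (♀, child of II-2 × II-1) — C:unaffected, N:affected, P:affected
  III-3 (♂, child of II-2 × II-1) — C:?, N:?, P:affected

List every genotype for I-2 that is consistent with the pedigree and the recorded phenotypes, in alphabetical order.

I-2 ∈ {Cc nn PP, Cc nn Pp}

C/I-1 un ·: cc
C/I-2 aff ·: Cc
C/II-1 un I-1×I-2: cc
C/II-2 un ·: cc
C/II-3 un I-1×I-2: cc
C/II-4 ? I-1×I-2: cc|Cc
C/III-1 ? II-2×II-1: cc
C/III-2 un II-2×II-1: cc
C/III-3 ? II-2×II-1: cc
⇒ C over [I-1,I-2,II-1,II-2,II-3,II-4,III-1,III-2,III-3]: 2 consistent
N/I-1 aff ·: Nn|NN
N/I-2 un ·: nn
N/II-1 aff I-1×I-2: Nn
N/II-2 aff ·: Nn
N/II-3 aff I-1×I-2: Nn
N/II-4 aff I-1×I-2: Nn
N/III-1 un II-2×II-1: nn
N/III-2 aff II-2×II-1: Nn|NN
N/III-3 ? II-2×II-1: nn|Nn|NN
⇒ N over [I-1,I-2,II-1,II-2,II-3,II-4,III-1,III-2,III-3]: 12 consistent
P/I-1 aff ·: Pp|PP
P/I-2 aff ·: Pp|PP
P/II-1 ? I-1×I-2: pp|Pp|PP
P/II-2 ? ·: pp|Pp|PP
P/II-3 aff I-1×I-2: Pp|PP
P/II-4 aff I-1×I-2: Pp|PP
P/III-1 aff II-2×II-1: Pp|PP
P/III-2 aff II-2×II-1: Pp|PP
P/III-3 aff II-2×II-1: Pp|PP
⇒ P over [I-1,I-2,II-1,II-2,II-3,II-4,III-1,III-2,III-3]: 342 consistent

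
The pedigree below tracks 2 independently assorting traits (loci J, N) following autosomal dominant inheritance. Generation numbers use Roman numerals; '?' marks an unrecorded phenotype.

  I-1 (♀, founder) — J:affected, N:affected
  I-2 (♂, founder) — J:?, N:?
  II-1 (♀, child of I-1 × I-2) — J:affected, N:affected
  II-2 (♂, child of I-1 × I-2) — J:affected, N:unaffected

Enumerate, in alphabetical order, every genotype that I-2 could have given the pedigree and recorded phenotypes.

J/I-1 aff ·: Jj|JJ
J/I-2 ? ·: jj|Jj|JJ
J/II-1 aff I-1×I-2: Jj|JJ
J/II-2 aff I-1×I-2: Jj|JJ
⇒ J over [I-1,I-2,II-1,II-2]: 15 consistent
N/I-1 aff ·: Nn
N/I-2 ? ·: nn|Nn
N/II-1 aff I-1×I-2: Nn|NN
N/II-2 un I-1×I-2: nn
⇒ N over [I-1,I-2,II-1,II-2]: 3 consistent

I-2 ∈ {JJ Nn, JJ nn, Jj Nn, Jj nn, jj Nn, jj nn}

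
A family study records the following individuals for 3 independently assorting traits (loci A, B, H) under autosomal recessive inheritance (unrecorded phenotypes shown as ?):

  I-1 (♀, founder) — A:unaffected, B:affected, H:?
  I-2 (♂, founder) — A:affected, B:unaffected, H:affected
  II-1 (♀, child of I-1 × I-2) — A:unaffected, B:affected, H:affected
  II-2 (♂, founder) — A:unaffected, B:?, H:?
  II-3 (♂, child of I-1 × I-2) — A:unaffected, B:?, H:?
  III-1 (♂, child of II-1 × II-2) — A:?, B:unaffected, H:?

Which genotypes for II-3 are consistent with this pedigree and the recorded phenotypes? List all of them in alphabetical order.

A/I-1 un ·: AA|Aa
A/I-2 aff ·: aa
A/II-1 un I-1×I-2: Aa
A/II-2 un ·: AA|Aa
A/II-3 un I-1×I-2: Aa
A/III-1 ? II-1×II-2: AA|Aa|aa
⇒ A over [I-1,I-2,II-1,II-2,II-3,III-1]: 10 consistent
B/I-1 aff ·: bb
B/I-2 un ·: Bb
B/II-1 aff I-1×I-2: bb
B/II-2 ? ·: BB|Bb
B/II-3 ? I-1×I-2: Bb|bb
B/III-1 un II-1×II-2: Bb
⇒ B over [I-1,I-2,II-1,II-2,II-3,III-1]: 4 consistent
H/I-1 ? ·: Hh|hh
H/I-2 aff ·: hh
H/II-1 aff I-1×I-2: hh
H/II-2 ? ·: HH|Hh|hh
H/II-3 ? I-1×I-2: Hh|hh
H/III-1 ? II-1×II-2: Hh|hh
⇒ H over [I-1,I-2,II-1,II-2,II-3,III-1]: 12 consistent

II-3 ∈ {Aa Bb Hh, Aa Bb hh, Aa bb Hh, Aa bb hh}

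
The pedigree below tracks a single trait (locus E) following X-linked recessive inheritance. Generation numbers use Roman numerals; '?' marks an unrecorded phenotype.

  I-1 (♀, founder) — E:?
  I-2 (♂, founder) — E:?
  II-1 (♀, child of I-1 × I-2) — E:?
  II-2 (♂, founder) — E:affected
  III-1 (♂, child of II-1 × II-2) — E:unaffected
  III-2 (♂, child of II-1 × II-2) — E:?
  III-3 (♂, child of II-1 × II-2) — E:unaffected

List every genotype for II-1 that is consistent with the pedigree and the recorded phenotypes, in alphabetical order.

II-1 ∈ {X^EX^E, X^EX^e}

E/I-1 ? ·: X^EX^E|X^EX^e|X^eX^e
E/I-2 ? ·: X^EY|X^eY
E/II-1 ? I-1×I-2: X^EX^E|X^EX^e
E/II-2 aff ·: X^eY
E/III-1 un II-1×II-2: X^EY
E/III-2 ? II-1×II-2: X^EY|X^eY
E/III-3 un II-1×II-2: X^EY
⇒ E over [I-1,I-2,II-1,II-2,III-1,III-2,III-3]: 10 consistent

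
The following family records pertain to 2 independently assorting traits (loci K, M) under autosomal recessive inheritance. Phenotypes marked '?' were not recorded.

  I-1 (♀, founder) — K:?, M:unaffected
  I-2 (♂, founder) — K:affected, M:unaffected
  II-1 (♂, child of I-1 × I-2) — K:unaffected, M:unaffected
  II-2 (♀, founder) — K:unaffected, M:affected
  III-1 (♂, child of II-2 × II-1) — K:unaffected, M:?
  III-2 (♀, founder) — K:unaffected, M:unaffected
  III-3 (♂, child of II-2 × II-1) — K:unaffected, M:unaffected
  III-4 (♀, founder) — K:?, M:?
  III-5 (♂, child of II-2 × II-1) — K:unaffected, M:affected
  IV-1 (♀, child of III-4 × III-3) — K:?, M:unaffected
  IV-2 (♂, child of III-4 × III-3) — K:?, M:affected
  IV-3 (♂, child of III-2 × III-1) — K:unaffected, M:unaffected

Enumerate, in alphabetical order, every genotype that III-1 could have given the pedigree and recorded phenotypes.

K/I-1 ? ·: KK|Kk
K/I-2 aff ·: kk
K/II-1 un I-1×I-2: Kk
K/II-2 un ·: KK|Kk
K/III-1 un II-2×II-1: KK|Kk
K/III-2 un ·: KK|Kk
K/III-3 un II-2×II-1: KK|Kk
K/III-4 ? ·: KK|Kk|kk
K/III-5 un II-2×II-1: KK|Kk
K/IV-1 ? III-4×III-3: KK|Kk|kk
K/IV-2 ? III-4×III-3: KK|Kk|kk
K/IV-3 un III-2×III-1: KK|Kk
⇒ K over [I-1,I-2,II-1,II-2,III-1,III-2,III-3,III-4,III-5,IV-1,IV-2,IV-3]: 1288 consistent
M/I-1 un ·: MM|Mm
M/I-2 un ·: MM|Mm
M/II-1 un I-1×I-2: Mm
M/II-2 aff ·: mm
M/III-1 ? II-2×II-1: Mm|mm
M/III-2 un ·: MM|Mm
M/III-3 un II-2×II-1: Mm
M/III-4 ? ·: Mm|mm
M/III-5 aff II-2×II-1: mm
M/IV-1 un III-4×III-3: MM|Mm
M/IV-2 aff III-4×III-3: mm
M/IV-3 un III-2×III-1: MM|Mm
⇒ M over [I-1,I-2,II-1,II-2,III-1,III-2,III-3,III-4,III-5,IV-1,IV-2,IV-3]: 54 consistent

III-1 ∈ {KK Mm, KK mm, Kk Mm, Kk mm}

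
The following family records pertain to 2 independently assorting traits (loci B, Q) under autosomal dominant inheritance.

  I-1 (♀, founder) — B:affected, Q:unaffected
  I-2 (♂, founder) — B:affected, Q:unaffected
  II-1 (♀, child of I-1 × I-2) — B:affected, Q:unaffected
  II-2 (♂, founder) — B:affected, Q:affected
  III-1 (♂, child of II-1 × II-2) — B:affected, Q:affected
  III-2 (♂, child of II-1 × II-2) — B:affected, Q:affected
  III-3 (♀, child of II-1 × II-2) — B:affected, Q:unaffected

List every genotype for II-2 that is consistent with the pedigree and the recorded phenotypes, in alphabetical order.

II-2 ∈ {BB Qq, Bb Qq}

B/I-1 aff ·: Bb|BB
B/I-2 aff ·: Bb|BB
B/II-1 aff I-1×I-2: Bb|BB
B/II-2 aff ·: Bb|BB
B/III-1 aff II-1×II-2: Bb|BB
B/III-2 aff II-1×II-2: Bb|BB
B/III-3 aff II-1×II-2: Bb|BB
⇒ B over [I-1,I-2,II-1,II-2,III-1,III-2,III-3]: 84 consistent
Q/I-1 un ·: qq
Q/I-2 un ·: qq
Q/II-1 un I-1×I-2: qq
Q/II-2 aff ·: Qq
Q/III-1 aff II-1×II-2: Qq
Q/III-2 aff II-1×II-2: Qq
Q/III-3 un II-1×II-2: qq
⇒ Q over [I-1,I-2,II-1,II-2,III-1,III-2,III-3]: 1 consistent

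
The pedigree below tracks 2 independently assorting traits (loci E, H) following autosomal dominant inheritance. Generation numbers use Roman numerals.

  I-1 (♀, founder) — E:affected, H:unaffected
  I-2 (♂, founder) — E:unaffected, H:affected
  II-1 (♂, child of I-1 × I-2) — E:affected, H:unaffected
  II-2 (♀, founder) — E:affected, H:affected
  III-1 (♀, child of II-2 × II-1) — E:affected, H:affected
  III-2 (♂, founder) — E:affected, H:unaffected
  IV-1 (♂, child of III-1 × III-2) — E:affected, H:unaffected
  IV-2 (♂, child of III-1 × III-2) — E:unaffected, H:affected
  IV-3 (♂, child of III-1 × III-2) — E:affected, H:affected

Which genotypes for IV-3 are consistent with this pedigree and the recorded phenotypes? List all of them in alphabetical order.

E/I-1 aff ·: Ee|EE
E/I-2 un ·: ee
E/II-1 aff I-1×I-2: Ee
E/II-2 aff ·: Ee|EE
E/III-1 aff II-2×II-1: Ee
E/III-2 aff ·: Ee
E/IV-1 aff III-1×III-2: Ee|EE
E/IV-2 un III-1×III-2: ee
E/IV-3 aff III-1×III-2: Ee|EE
⇒ E over [I-1,I-2,II-1,II-2,III-1,III-2,IV-1,IV-2,IV-3]: 16 consistent
H/I-1 un ·: hh
H/I-2 aff ·: Hh
H/II-1 un I-1×I-2: hh
H/II-2 aff ·: Hh|HH
H/III-1 aff II-2×II-1: Hh
H/III-2 un ·: hh
H/IV-1 un III-1×III-2: hh
H/IV-2 aff III-1×III-2: Hh
H/IV-3 aff III-1×III-2: Hh
⇒ H over [I-1,I-2,II-1,II-2,III-1,III-2,IV-1,IV-2,IV-3]: 2 consistent

IV-3 ∈ {EE Hh, Ee Hh}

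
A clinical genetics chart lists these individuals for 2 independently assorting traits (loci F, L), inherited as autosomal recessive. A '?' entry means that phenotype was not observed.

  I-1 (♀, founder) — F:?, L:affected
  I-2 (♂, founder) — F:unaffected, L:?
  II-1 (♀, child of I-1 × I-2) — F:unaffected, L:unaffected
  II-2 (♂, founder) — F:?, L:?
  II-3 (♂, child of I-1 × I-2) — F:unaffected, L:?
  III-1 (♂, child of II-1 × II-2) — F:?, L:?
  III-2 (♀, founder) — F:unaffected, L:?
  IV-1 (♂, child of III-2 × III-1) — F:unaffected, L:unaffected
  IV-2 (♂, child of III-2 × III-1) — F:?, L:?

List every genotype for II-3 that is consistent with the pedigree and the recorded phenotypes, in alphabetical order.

F/I-1 ? ·: FF|Ff|ff
F/I-2 un ·: FF|Ff
F/II-1 un I-1×I-2: FF|Ff
F/II-2 ? ·: FF|Ff|ff
F/II-3 un I-1×I-2: FF|Ff
F/III-1 ? II-1×II-2: FF|Ff|ff
F/III-2 un ·: FF|Ff
F/IV-1 un III-2×III-1: FF|Ff
F/IV-2 ? III-2×III-1: FF|Ff|ff
⇒ F over [I-1,I-2,II-1,II-2,II-3,III-1,III-2,IV-1,IV-2]: 578 consistent
L/I-1 aff ·: ll
L/I-2 ? ·: LL|Ll
L/II-1 un I-1×I-2: Ll
L/II-2 ? ·: LL|Ll|ll
L/II-3 ? I-1×I-2: Ll|ll
L/III-1 ? II-1×II-2: LL|Ll|ll
L/III-2 ? ·: LL|Ll|ll
L/IV-1 un III-2×III-1: LL|Ll
L/IV-2 ? III-2×III-1: LL|Ll|ll
⇒ L over [I-1,I-2,II-1,II-2,II-3,III-1,III-2,IV-1,IV-2]: 162 consistent

II-3 ∈ {FF Ll, FF ll, Ff Ll, Ff ll}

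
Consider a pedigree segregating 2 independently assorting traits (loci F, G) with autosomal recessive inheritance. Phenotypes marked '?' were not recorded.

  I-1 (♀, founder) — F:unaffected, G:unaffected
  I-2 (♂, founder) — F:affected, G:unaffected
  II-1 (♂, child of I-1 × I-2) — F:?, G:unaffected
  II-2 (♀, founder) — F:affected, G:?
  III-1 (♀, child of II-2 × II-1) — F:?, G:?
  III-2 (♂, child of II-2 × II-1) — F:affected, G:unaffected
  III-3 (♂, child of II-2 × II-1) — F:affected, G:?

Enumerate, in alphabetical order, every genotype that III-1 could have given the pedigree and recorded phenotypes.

F/I-1 un ·: FF|Ff
F/I-2 aff ·: ff
F/II-1 ? I-1×I-2: Ff|ff
F/II-2 aff ·: ff
F/III-1 ? II-2×II-1: Ff|ff
F/III-2 aff II-2×II-1: ff
F/III-3 aff II-2×II-1: ff
⇒ F over [I-1,I-2,II-1,II-2,III-1,III-2,III-3]: 5 consistent
G/I-1 un ·: GG|Gg
G/I-2 un ·: GG|Gg
G/II-1 un I-1×I-2: GG|Gg
G/II-2 ? ·: GG|Gg|gg
G/III-1 ? II-2×II-1: GG|Gg|gg
G/III-2 un II-2×II-1: GG|Gg
G/III-3 ? II-2×II-1: GG|Gg|gg
⇒ G over [I-1,I-2,II-1,II-2,III-1,III-2,III-3]: 130 consistent

III-1 ∈ {Ff GG, Ff Gg, Ff gg, ff GG, ff Gg, ff gg}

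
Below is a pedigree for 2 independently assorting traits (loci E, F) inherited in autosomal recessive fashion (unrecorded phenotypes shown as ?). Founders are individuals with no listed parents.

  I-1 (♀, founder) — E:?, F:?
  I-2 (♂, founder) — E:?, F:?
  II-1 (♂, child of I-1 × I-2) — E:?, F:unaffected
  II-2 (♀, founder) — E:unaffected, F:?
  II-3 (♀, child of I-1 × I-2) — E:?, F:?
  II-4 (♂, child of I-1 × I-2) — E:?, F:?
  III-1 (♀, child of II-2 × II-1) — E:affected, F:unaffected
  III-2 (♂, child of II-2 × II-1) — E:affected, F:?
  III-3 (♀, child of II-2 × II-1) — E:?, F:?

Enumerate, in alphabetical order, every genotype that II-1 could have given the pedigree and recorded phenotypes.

II-1 ∈ {Ee FF, Ee Ff, ee FF, ee Ff}

E/I-1 ? ·: EE|Ee|ee
E/I-2 ? ·: EE|Ee|ee
E/II-1 ? I-1×I-2: Ee|ee
E/II-2 un ·: Ee
E/II-3 ? I-1×I-2: EE|Ee|ee
E/II-4 ? I-1×I-2: EE|Ee|ee
E/III-1 aff II-2×II-1: ee
E/III-2 aff II-2×II-1: ee
E/III-3 ? II-2×II-1: EE|Ee|ee
⇒ E over [I-1,I-2,II-1,II-2,II-3,II-4,III-1,III-2,III-3]: 117 consistent
F/I-1 ? ·: FF|Ff|ff
F/I-2 ? ·: FF|Ff|ff
F/II-1 un I-1×I-2: FF|Ff
F/II-2 ? ·: FF|Ff|ff
F/II-3 ? I-1×I-2: FF|Ff|ff
F/II-4 ? I-1×I-2: FF|Ff|ff
F/III-1 un II-2×II-1: FF|Ff
F/III-2 ? II-2×II-1: FF|Ff|ff
F/III-3 ? II-2×II-1: FF|Ff|ff
⇒ F over [I-1,I-2,II-1,II-2,II-3,II-4,III-1,III-2,III-3]: 990 consistent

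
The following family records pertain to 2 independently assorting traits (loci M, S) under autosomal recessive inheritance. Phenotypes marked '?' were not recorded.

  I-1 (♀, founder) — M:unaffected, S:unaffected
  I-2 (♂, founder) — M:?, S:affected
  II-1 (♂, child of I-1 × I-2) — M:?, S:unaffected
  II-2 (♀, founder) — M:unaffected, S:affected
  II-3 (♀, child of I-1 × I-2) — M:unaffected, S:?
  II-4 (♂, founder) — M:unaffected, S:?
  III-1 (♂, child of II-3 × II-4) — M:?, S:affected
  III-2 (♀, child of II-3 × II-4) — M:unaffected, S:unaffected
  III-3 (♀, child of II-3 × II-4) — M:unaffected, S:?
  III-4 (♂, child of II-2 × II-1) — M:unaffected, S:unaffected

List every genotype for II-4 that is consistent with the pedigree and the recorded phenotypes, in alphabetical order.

II-4 ∈ {MM Ss, MM ss, Mm Ss, Mm ss}

M/I-1 un ·: MM|Mm
M/I-2 ? ·: MM|Mm|mm
M/II-1 ? I-1×I-2: MM|Mm|mm
M/II-2 un ·: MM|Mm
M/II-3 un I-1×I-2: MM|Mm
M/II-4 un ·: MM|Mm
M/III-1 ? II-3×II-4: MM|Mm|mm
M/III-2 un II-3×II-4: MM|Mm
M/III-3 un II-3×II-4: MM|Mm
M/III-4 un II-2×II-1: MM|Mm
⇒ M over [I-1,I-2,II-1,II-2,II-3,II-4,III-1,III-2,III-3,III-4]: 894 consistent
S/I-1 un ·: SS|Ss
S/I-2 aff ·: ss
S/II-1 un I-1×I-2: Ss
S/II-2 aff ·: ss
S/II-3 ? I-1×I-2: Ss|ss
S/II-4 ? ·: Ss|ss
S/III-1 aff II-3×II-4: ss
S/III-2 un II-3×II-4: SS|Ss
S/III-3 ? II-3×II-4: SS|Ss|ss
S/III-4 un II-2×II-1: Ss
⇒ S over [I-1,I-2,II-1,II-2,II-3,II-4,III-1,III-2,III-3,III-4]: 18 consistent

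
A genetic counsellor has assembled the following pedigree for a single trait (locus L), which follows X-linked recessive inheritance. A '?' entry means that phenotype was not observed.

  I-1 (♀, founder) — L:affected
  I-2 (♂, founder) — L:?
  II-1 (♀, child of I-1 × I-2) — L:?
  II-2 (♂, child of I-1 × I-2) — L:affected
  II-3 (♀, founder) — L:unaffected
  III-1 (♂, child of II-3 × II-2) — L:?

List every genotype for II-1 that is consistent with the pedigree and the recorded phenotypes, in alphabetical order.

II-1 ∈ {X^LX^l, X^lX^l}

L/I-1 aff ·: X^lX^l
L/I-2 ? ·: X^LY|X^lY
L/II-1 ? I-1×I-2: X^LX^l|X^lX^l
L/II-2 aff I-1×I-2: X^lY
L/II-3 un ·: X^LX^L|X^LX^l
L/III-1 ? II-3×II-2: X^LY|X^lY
⇒ L over [I-1,I-2,II-1,II-2,II-3,III-1]: 6 consistent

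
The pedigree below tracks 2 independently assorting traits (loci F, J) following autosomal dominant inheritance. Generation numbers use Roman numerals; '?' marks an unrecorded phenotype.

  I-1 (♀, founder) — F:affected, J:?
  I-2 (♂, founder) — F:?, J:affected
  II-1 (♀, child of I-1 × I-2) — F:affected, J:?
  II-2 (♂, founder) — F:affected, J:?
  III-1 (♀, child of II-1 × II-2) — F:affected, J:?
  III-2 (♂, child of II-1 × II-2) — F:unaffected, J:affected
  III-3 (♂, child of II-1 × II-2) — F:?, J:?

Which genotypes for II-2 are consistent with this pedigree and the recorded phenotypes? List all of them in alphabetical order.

II-2 ∈ {Ff JJ, Ff Jj, Ff jj}

F/I-1 aff ·: Ff|FF
F/I-2 ? ·: ff|Ff|FF
F/II-1 aff I-1×I-2: Ff
F/II-2 aff ·: Ff
F/III-1 aff II-1×II-2: Ff|FF
F/III-2 un II-1×II-2: ff
F/III-3 ? II-1×II-2: ff|Ff|FF
⇒ F over [I-1,I-2,II-1,II-2,III-1,III-2,III-3]: 30 consistent
J/I-1 ? ·: jj|Jj|JJ
J/I-2 aff ·: Jj|JJ
J/II-1 ? I-1×I-2: jj|Jj|JJ
J/II-2 ? ·: jj|Jj|JJ
J/III-1 ? II-1×II-2: jj|Jj|JJ
J/III-2 aff II-1×II-2: Jj|JJ
J/III-3 ? II-1×II-2: jj|Jj|JJ
⇒ J over [I-1,I-2,II-1,II-2,III-1,III-2,III-3]: 200 consistent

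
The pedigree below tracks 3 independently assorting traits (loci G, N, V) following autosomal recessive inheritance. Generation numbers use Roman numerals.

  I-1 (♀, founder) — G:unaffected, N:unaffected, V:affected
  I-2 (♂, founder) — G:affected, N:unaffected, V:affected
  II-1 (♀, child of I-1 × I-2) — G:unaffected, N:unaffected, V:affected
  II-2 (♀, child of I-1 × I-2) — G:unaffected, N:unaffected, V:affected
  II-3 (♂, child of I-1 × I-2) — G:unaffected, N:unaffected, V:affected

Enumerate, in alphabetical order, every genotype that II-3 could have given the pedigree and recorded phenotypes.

G/I-1 un ·: GG|Gg
G/I-2 aff ·: gg
G/II-1 un I-1×I-2: Gg
G/II-2 un I-1×I-2: Gg
G/II-3 un I-1×I-2: Gg
⇒ G over [I-1,I-2,II-1,II-2,II-3]: 2 consistent
N/I-1 un ·: NN|Nn
N/I-2 un ·: NN|Nn
N/II-1 un I-1×I-2: NN|Nn
N/II-2 un I-1×I-2: NN|Nn
N/II-3 un I-1×I-2: NN|Nn
⇒ N over [I-1,I-2,II-1,II-2,II-3]: 25 consistent
V/I-1 aff ·: vv
V/I-2 aff ·: vv
V/II-1 aff I-1×I-2: vv
V/II-2 aff I-1×I-2: vv
V/II-3 aff I-1×I-2: vv
⇒ V over [I-1,I-2,II-1,II-2,II-3]: 1 consistent

II-3 ∈ {Gg NN vv, Gg Nn vv}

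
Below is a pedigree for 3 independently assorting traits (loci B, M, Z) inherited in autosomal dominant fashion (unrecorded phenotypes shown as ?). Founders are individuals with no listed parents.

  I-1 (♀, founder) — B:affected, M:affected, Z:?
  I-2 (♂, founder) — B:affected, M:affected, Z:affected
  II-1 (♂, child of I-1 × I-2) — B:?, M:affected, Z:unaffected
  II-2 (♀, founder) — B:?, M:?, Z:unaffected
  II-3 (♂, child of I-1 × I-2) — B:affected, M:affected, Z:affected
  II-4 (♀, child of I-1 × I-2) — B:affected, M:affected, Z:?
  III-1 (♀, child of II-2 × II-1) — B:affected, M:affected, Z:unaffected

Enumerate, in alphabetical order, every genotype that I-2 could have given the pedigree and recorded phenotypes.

I-2 ∈ {BB MM Zz, BB Mm Zz, Bb MM Zz, Bb Mm Zz}

B/I-1 aff ·: Bb|BB
B/I-2 aff ·: Bb|BB
B/II-1 ? I-1×I-2: bb|Bb|BB
B/II-2 ? ·: bb|Bb|BB
B/II-3 aff I-1×I-2: Bb|BB
B/II-4 aff I-1×I-2: Bb|BB
B/III-1 aff II-2×II-1: Bb|BB
⇒ B over [I-1,I-2,II-1,II-2,II-3,II-4,III-1]: 120 consistent
M/I-1 aff ·: Mm|MM
M/I-2 aff ·: Mm|MM
M/II-1 aff I-1×I-2: Mm|MM
M/II-2 ? ·: mm|Mm|MM
M/II-3 aff I-1×I-2: Mm|MM
M/II-4 aff I-1×I-2: Mm|MM
M/III-1 aff II-2×II-1: Mm|MM
⇒ M over [I-1,I-2,II-1,II-2,II-3,II-4,III-1]: 112 consistent
Z/I-1 ? ·: zz|Zz
Z/I-2 aff ·: Zz
Z/II-1 un I-1×I-2: zz
Z/II-2 un ·: zz
Z/II-3 aff I-1×I-2: Zz|ZZ
Z/II-4 ? I-1×I-2: zz|Zz|ZZ
Z/III-1 un II-2×II-1: zz
⇒ Z over [I-1,I-2,II-1,II-2,II-3,II-4,III-1]: 8 consistent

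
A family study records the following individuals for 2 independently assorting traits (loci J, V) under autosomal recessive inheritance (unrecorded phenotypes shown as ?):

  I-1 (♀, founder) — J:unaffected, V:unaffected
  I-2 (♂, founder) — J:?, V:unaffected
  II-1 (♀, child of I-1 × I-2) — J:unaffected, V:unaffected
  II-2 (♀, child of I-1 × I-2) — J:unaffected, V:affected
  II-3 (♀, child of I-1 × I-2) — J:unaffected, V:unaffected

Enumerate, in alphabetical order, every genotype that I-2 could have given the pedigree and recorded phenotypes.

I-2 ∈ {JJ Vv, Jj Vv, jj Vv}

J/I-1 un ·: JJ|Jj
J/I-2 ? ·: JJ|Jj|jj
J/II-1 un I-1×I-2: JJ|Jj
J/II-2 un I-1×I-2: JJ|Jj
J/II-3 un I-1×I-2: JJ|Jj
⇒ J over [I-1,I-2,II-1,II-2,II-3]: 27 consistent
V/I-1 un ·: Vv
V/I-2 un ·: Vv
V/II-1 un I-1×I-2: VV|Vv
V/II-2 aff I-1×I-2: vv
V/II-3 un I-1×I-2: VV|Vv
⇒ V over [I-1,I-2,II-1,II-2,II-3]: 4 consistent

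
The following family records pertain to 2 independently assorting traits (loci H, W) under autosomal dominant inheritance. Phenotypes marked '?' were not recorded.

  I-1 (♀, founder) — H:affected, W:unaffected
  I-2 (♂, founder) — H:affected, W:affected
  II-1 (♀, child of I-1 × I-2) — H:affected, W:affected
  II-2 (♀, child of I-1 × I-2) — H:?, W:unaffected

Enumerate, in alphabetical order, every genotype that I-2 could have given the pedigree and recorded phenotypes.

H/I-1 aff ·: Hh|HH
H/I-2 aff ·: Hh|HH
H/II-1 aff I-1×I-2: Hh|HH
H/II-2 ? I-1×I-2: hh|Hh|HH
⇒ H over [I-1,I-2,II-1,II-2]: 15 consistent
W/I-1 un ·: ww
W/I-2 aff ·: Ww
W/II-1 aff I-1×I-2: Ww
W/II-2 un I-1×I-2: ww
⇒ W over [I-1,I-2,II-1,II-2]: 1 consistent

I-2 ∈ {HH Ww, Hh Ww}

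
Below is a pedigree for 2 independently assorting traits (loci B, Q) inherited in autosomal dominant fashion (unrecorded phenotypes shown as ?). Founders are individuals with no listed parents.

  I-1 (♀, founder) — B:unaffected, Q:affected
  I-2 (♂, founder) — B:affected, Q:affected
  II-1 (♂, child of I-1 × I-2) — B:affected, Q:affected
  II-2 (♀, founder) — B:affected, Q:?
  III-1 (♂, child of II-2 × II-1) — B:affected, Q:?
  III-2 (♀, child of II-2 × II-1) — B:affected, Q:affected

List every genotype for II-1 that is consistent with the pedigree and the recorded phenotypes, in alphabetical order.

B/I-1 un ·: bb
B/I-2 aff ·: Bb|BB
B/II-1 aff I-1×I-2: Bb
B/II-2 aff ·: Bb|BB
B/III-1 aff II-2×II-1: Bb|BB
B/III-2 aff II-2×II-1: Bb|BB
⇒ B over [I-1,I-2,II-1,II-2,III-1,III-2]: 16 consistent
Q/I-1 aff ·: Qq|QQ
Q/I-2 aff ·: Qq|QQ
Q/II-1 aff I-1×I-2: Qq|QQ
Q/II-2 ? ·: qq|Qq|QQ
Q/III-1 ? II-2×II-1: qq|Qq|QQ
Q/III-2 aff II-2×II-1: Qq|QQ
⇒ Q over [I-1,I-2,II-1,II-2,III-1,III-2]: 60 consistent

II-1 ∈ {Bb QQ, Bb Qq}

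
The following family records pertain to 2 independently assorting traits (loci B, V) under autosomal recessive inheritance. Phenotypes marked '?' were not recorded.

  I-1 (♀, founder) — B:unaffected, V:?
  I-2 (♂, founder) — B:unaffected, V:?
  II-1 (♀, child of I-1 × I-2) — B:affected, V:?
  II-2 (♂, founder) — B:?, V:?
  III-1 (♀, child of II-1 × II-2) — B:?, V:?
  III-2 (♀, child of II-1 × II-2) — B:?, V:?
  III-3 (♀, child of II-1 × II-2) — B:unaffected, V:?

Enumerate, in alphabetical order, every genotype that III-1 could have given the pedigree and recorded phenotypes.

B/I-1 un ·: Bb
B/I-2 un ·: Bb
B/II-1 aff I-1×I-2: bb
B/II-2 ? ·: BB|Bb
B/III-1 ? II-1×II-2: Bb|bb
B/III-2 ? II-1×II-2: Bb|bb
B/III-3 un II-1×II-2: Bb
⇒ B over [I-1,I-2,II-1,II-2,III-1,III-2,III-3]: 5 consistent
V/I-1 ? ·: VV|Vv|vv
V/I-2 ? ·: VV|Vv|vv
V/II-1 ? I-1×I-2: VV|Vv|vv
V/II-2 ? ·: VV|Vv|vv
V/III-1 ? II-1×II-2: VV|Vv|vv
V/III-2 ? II-1×II-2: VV|Vv|vv
V/III-3 ? II-1×II-2: VV|Vv|vv
⇒ V over [I-1,I-2,II-1,II-2,III-1,III-2,III-3]: 381 consistent

III-1 ∈ {Bb VV, Bb Vv, Bb vv, bb VV, bb Vv, bb vv}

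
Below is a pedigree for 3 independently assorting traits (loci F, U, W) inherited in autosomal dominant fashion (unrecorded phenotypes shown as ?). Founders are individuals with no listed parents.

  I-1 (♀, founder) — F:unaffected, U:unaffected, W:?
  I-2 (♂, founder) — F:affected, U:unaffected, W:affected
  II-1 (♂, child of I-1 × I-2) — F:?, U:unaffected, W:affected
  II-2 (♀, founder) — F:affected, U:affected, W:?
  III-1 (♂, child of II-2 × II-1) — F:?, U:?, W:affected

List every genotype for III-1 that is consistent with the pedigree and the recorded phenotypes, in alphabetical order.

III-1 ∈ {FF Uu WW, FF Uu Ww, FF uu WW, FF uu Ww, Ff Uu WW, Ff Uu Ww, Ff uu WW, Ff uu Ww, ff Uu WW, ff Uu Ww, ff uu WW, ff uu Ww}

F/I-1 un ·: ff
F/I-2 aff ·: Ff|FF
F/II-1 ? I-1×I-2: ff|Ff
F/II-2 aff ·: Ff|FF
F/III-1 ? II-2×II-1: ff|Ff|FF
⇒ F over [I-1,I-2,II-1,II-2,III-1]: 13 consistent
U/I-1 un ·: uu
U/I-2 un ·: uu
U/II-1 un I-1×I-2: uu
U/II-2 aff ·: Uu|UU
U/III-1 ? II-2×II-1: uu|Uu
⇒ U over [I-1,I-2,II-1,II-2,III-1]: 3 consistent
W/I-1 ? ·: ww|Ww|WW
W/I-2 aff ·: Ww|WW
W/II-1 aff I-1×I-2: Ww|WW
W/II-2 ? ·: ww|Ww|WW
W/III-1 aff II-2×II-1: Ww|WW
⇒ W over [I-1,I-2,II-1,II-2,III-1]: 41 consistent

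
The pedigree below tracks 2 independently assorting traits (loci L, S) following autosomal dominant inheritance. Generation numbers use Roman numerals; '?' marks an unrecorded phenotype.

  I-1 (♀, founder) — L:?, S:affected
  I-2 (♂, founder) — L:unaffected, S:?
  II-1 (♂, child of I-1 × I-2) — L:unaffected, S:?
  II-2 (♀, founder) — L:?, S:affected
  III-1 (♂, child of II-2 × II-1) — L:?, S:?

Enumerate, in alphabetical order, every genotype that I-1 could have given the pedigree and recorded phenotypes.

I-1 ∈ {Ll SS, Ll Ss, ll SS, ll Ss}

L/I-1 ? ·: ll|Ll
L/I-2 un ·: ll
L/II-1 un I-1×I-2: ll
L/II-2 ? ·: ll|Ll|LL
L/III-1 ? II-2×II-1: ll|Ll
⇒ L over [I-1,I-2,II-1,II-2,III-1]: 8 consistent
S/I-1 aff ·: Ss|SS
S/I-2 ? ·: ss|Ss|SS
S/II-1 ? I-1×I-2: ss|Ss|SS
S/II-2 aff ·: Ss|SS
S/III-1 ? II-2×II-1: ss|Ss|SS
⇒ S over [I-1,I-2,II-1,II-2,III-1]: 43 consistent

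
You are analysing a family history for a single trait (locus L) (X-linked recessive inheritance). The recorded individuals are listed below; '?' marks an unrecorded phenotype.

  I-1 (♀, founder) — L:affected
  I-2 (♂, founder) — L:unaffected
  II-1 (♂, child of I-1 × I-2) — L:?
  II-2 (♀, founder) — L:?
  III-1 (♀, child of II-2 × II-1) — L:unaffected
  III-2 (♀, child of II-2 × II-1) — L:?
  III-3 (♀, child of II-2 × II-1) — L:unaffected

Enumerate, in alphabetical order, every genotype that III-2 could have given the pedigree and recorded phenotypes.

L/I-1 aff ·: X^lX^l
L/I-2 un ·: X^LY
L/II-1 ? I-1×I-2: X^lY
L/II-2 ? ·: X^LX^L|X^LX^l
L/III-1 un II-2×II-1: X^LX^l
L/III-2 ? II-2×II-1: X^LX^l|X^lX^l
L/III-3 un II-2×II-1: X^LX^l
⇒ L over [I-1,I-2,II-1,II-2,III-1,III-2,III-3]: 3 consistent

III-2 ∈ {X^LX^l, X^lX^l}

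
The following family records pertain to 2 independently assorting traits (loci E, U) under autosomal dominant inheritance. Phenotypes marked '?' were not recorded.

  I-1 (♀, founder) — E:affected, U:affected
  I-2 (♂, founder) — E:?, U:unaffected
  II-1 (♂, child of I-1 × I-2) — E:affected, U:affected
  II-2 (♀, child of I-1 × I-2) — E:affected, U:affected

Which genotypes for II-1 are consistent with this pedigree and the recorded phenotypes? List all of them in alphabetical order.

II-1 ∈ {EE Uu, Ee Uu}

E/I-1 aff ·: Ee|EE
E/I-2 ? ·: ee|Ee|EE
E/II-1 aff I-1×I-2: Ee|EE
E/II-2 aff I-1×I-2: Ee|EE
⇒ E over [I-1,I-2,II-1,II-2]: 15 consistent
U/I-1 aff ·: Uu|UU
U/I-2 un ·: uu
U/II-1 aff I-1×I-2: Uu
U/II-2 aff I-1×I-2: Uu
⇒ U over [I-1,I-2,II-1,II-2]: 2 consistent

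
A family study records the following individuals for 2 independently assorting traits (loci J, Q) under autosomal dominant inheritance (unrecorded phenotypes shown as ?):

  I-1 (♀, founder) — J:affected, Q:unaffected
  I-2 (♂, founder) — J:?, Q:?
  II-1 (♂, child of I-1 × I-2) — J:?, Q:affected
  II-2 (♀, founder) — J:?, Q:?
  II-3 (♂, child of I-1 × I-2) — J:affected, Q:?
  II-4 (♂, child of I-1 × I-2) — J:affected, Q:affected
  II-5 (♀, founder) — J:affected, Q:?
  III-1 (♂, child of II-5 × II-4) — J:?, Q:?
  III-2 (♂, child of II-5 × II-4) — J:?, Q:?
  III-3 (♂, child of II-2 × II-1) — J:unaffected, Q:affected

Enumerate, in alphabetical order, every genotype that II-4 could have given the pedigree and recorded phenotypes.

II-4 ∈ {JJ Qq, Jj Qq}

J/I-1 aff ·: Jj|JJ
J/I-2 ? ·: jj|Jj|JJ
J/II-1 ? I-1×I-2: jj|Jj
J/II-2 ? ·: jj|Jj
J/II-3 aff I-1×I-2: Jj|JJ
J/II-4 aff I-1×I-2: Jj|JJ
J/II-5 aff ·: Jj|JJ
J/III-1 ? II-5×II-4: jj|Jj|JJ
J/III-2 ? II-5×II-4: jj|Jj|JJ
J/III-3 un II-2×II-1: jj
⇒ J over [I-1,I-2,II-1,II-2,II-3,II-4,II-5,III-1,III-2,III-3]: 366 consistent
Q/I-1 un ·: qq
Q/I-2 ? ·: Qq|QQ
Q/II-1 aff I-1×I-2: Qq
Q/II-2 ? ·: qq|Qq|QQ
Q/II-3 ? I-1×I-2: qq|Qq
Q/II-4 aff I-1×I-2: Qq
Q/II-5 ? ·: qq|Qq|QQ
Q/III-1 ? II-5×II-4: qq|Qq|QQ
Q/III-2 ? II-5×II-4: qq|Qq|QQ
Q/III-3 aff II-2×II-1: Qq|QQ
⇒ Q over [I-1,I-2,II-1,II-2,II-3,II-4,II-5,III-1,III-2,III-3]: 255 consistent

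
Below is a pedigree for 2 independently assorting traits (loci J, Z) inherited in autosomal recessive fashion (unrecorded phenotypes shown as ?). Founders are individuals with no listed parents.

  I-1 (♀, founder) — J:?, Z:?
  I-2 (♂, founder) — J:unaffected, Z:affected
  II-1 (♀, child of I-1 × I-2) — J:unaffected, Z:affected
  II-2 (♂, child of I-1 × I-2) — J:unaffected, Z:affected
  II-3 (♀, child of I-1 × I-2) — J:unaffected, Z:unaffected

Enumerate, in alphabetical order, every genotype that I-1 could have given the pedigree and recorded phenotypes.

J/I-1 ? ·: JJ|Jj|jj
J/I-2 un ·: JJ|Jj
J/II-1 un I-1×I-2: JJ|Jj
J/II-2 un I-1×I-2: JJ|Jj
J/II-3 un I-1×I-2: JJ|Jj
⇒ J over [I-1,I-2,II-1,II-2,II-3]: 27 consistent
Z/I-1 ? ·: Zz
Z/I-2 aff ·: zz
Z/II-1 aff I-1×I-2: zz
Z/II-2 aff I-1×I-2: zz
Z/II-3 un I-1×I-2: Zz
⇒ Z over [I-1,I-2,II-1,II-2,II-3]: 1 consistent

I-1 ∈ {JJ Zz, Jj Zz, jj Zz}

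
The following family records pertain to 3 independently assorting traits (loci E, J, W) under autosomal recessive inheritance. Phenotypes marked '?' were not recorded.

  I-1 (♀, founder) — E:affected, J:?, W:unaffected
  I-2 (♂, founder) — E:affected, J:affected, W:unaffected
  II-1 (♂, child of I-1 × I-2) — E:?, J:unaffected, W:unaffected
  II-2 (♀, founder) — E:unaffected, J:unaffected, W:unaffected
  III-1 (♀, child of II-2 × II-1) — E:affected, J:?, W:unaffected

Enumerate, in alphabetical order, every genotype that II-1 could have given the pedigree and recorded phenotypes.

II-1 ∈ {ee Jj WW, ee Jj Ww}

E/I-1 aff ·: ee
E/I-2 aff ·: ee
E/II-1 ? I-1×I-2: ee
E/II-2 un ·: Ee
E/III-1 aff II-2×II-1: ee
⇒ E over [I-1,I-2,II-1,II-2,III-1]: 1 consistent
J/I-1 ? ·: JJ|Jj
J/I-2 aff ·: jj
J/II-1 un I-1×I-2: Jj
J/II-2 un ·: JJ|Jj
J/III-1 ? II-2×II-1: JJ|Jj|jj
⇒ J over [I-1,I-2,II-1,II-2,III-1]: 10 consistent
W/I-1 un ·: WW|Ww
W/I-2 un ·: WW|Ww
W/II-1 un I-1×I-2: WW|Ww
W/II-2 un ·: WW|Ww
W/III-1 un II-2×II-1: WW|Ww
⇒ W over [I-1,I-2,II-1,II-2,III-1]: 24 consistent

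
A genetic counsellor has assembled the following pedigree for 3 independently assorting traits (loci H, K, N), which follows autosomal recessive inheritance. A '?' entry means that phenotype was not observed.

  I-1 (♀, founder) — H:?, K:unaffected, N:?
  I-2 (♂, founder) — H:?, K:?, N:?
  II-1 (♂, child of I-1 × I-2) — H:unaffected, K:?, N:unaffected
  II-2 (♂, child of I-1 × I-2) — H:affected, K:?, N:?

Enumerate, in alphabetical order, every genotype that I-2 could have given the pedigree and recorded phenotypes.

I-2 ∈ {Hh KK NN, Hh KK Nn, Hh KK nn, Hh Kk NN, Hh Kk Nn, Hh Kk nn, Hh kk NN, Hh kk Nn, Hh kk nn, hh KK NN, hh KK Nn, hh KK nn, hh Kk NN, hh Kk Nn, hh Kk nn, hh kk NN, hh kk Nn, hh kk nn}

H/I-1 ? ·: Hh|hh
H/I-2 ? ·: Hh|hh
H/II-1 un I-1×I-2: HH|Hh
H/II-2 aff I-1×I-2: hh
⇒ H over [I-1,I-2,II-1,II-2]: 4 consistent
K/I-1 un ·: KK|Kk
K/I-2 ? ·: KK|Kk|kk
K/II-1 ? I-1×I-2: KK|Kk|kk
K/II-2 ? I-1×I-2: KK|Kk|kk
⇒ K over [I-1,I-2,II-1,II-2]: 23 consistent
N/I-1 ? ·: NN|Nn|nn
N/I-2 ? ·: NN|Nn|nn
N/II-1 un I-1×I-2: NN|Nn
N/II-2 ? I-1×I-2: NN|Nn|nn
⇒ N over [I-1,I-2,II-1,II-2]: 21 consistent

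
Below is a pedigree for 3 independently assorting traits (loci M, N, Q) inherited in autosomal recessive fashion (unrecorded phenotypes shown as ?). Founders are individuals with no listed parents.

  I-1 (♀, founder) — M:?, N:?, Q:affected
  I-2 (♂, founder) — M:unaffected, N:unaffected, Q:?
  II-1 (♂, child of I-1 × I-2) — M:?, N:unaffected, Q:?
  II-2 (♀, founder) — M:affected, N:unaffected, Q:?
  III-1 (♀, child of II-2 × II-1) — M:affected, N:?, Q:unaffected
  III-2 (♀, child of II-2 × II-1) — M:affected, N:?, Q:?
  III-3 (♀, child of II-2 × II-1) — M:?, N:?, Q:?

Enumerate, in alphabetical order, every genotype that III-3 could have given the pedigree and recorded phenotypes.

M/I-1 ? ·: MM|Mm|mm
M/I-2 un ·: MM|Mm
M/II-1 ? I-1×I-2: Mm|mm
M/II-2 aff ·: mm
M/III-1 aff II-2×II-1: mm
M/III-2 aff II-2×II-1: mm
M/III-3 ? II-2×II-1: Mm|mm
⇒ M over [I-1,I-2,II-1,II-2,III-1,III-2,III-3]: 12 consistent
N/I-1 ? ·: NN|Nn|nn
N/I-2 un ·: NN|Nn
N/II-1 un I-1×I-2: NN|Nn
N/II-2 un ·: NN|Nn
N/III-1 ? II-2×II-1: NN|Nn|nn
N/III-2 ? II-2×II-1: NN|Nn|nn
N/III-3 ? II-2×II-1: NN|Nn|nn
⇒ N over [I-1,I-2,II-1,II-2,III-1,III-2,III-3]: 211 consistent
Q/I-1 aff ·: qq
Q/I-2 ? ·: QQ|Qq|qq
Q/II-1 ? I-1×I-2: Qq|qq
Q/II-2 ? ·: QQ|Qq|qq
Q/III-1 un II-2×II-1: QQ|Qq
Q/III-2 ? II-2×II-1: QQ|Qq|qq
Q/III-3 ? II-2×II-1: QQ|Qq|qq
⇒ Q over [I-1,I-2,II-1,II-2,III-1,III-2,III-3]: 70 consistent

III-3 ∈ {Mm NN QQ, Mm NN Qq, Mm NN qq, Mm Nn QQ, Mm Nn Qq, Mm Nn qq, Mm nn QQ, Mm nn Qq, Mm nn qq, mm NN QQ, mm NN Qq, mm NN qq, mm Nn QQ, mm Nn Qq, mm Nn qq, mm nn QQ, mm nn Qq, mm nn qq}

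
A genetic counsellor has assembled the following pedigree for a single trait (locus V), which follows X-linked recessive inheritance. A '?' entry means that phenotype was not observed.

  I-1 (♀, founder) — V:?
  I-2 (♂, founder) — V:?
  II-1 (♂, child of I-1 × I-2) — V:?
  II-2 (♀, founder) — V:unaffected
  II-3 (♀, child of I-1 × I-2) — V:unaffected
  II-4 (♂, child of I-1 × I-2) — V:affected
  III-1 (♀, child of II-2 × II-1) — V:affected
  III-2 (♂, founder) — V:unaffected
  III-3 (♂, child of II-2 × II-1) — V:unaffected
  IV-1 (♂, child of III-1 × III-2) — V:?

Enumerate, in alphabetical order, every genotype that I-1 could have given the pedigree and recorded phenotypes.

V/I-1 ? ·: X^VX^v|X^vX^v
V/I-2 ? ·: X^VY|X^vY
V/II-1 ? I-1×I-2: X^vY
V/II-2 un ·: X^VX^v
V/II-3 un I-1×I-2: X^VX^V|X^VX^v
V/II-4 aff I-1×I-2: X^vY
V/III-1 aff II-2×II-1: X^vX^v
V/III-2 un ·: X^VY
V/III-3 un II-2×II-1: X^VY
V/IV-1 ? III-1×III-2: X^vY
⇒ V over [I-1,I-2,II-1,II-2,II-3,II-4,III-1,III-2,III-3,IV-1]: 4 consistent

I-1 ∈ {X^VX^v, X^vX^v}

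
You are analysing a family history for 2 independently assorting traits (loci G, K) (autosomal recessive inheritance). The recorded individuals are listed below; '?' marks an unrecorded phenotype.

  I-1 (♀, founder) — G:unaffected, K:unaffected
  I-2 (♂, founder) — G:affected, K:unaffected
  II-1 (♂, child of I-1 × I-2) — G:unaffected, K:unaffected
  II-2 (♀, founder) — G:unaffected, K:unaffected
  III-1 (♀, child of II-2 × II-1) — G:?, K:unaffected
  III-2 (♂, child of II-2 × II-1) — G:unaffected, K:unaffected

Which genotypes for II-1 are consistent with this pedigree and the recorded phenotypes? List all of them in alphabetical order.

II-1 ∈ {Gg KK, Gg Kk}

G/I-1 un ·: GG|Gg
G/I-2 aff ·: gg
G/II-1 un I-1×I-2: Gg
G/II-2 un ·: GG|Gg
G/III-1 ? II-2×II-1: GG|Gg|gg
G/III-2 un II-2×II-1: GG|Gg
⇒ G over [I-1,I-2,II-1,II-2,III-1,III-2]: 20 consistent
K/I-1 un ·: KK|Kk
K/I-2 un ·: KK|Kk
K/II-1 un I-1×I-2: KK|Kk
K/II-2 un ·: KK|Kk
K/III-1 un II-2×II-1: KK|Kk
K/III-2 un II-2×II-1: KK|Kk
⇒ K over [I-1,I-2,II-1,II-2,III-1,III-2]: 44 consistent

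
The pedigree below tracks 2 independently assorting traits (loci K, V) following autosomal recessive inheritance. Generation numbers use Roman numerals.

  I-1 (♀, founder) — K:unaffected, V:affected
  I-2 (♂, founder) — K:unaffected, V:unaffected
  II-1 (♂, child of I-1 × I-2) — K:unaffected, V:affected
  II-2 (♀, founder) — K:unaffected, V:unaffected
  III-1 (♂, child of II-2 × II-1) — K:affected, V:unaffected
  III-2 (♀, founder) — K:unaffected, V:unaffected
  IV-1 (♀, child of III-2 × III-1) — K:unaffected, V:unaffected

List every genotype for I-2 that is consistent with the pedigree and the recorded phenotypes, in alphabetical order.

I-2 ∈ {KK Vv, Kk Vv}

K/I-1 un ·: KK|Kk
K/I-2 un ·: KK|Kk
K/II-1 un I-1×I-2: Kk
K/II-2 un ·: Kk
K/III-1 aff II-2×II-1: kk
K/III-2 un ·: KK|Kk
K/IV-1 un III-2×III-1: Kk
⇒ K over [I-1,I-2,II-1,II-2,III-1,III-2,IV-1]: 6 consistent
V/I-1 aff ·: vv
V/I-2 un ·: Vv
V/II-1 aff I-1×I-2: vv
V/II-2 un ·: VV|Vv
V/III-1 un II-2×II-1: Vv
V/III-2 un ·: VV|Vv
V/IV-1 un III-2×III-1: VV|Vv
⇒ V over [I-1,I-2,II-1,II-2,III-1,III-2,IV-1]: 8 consistent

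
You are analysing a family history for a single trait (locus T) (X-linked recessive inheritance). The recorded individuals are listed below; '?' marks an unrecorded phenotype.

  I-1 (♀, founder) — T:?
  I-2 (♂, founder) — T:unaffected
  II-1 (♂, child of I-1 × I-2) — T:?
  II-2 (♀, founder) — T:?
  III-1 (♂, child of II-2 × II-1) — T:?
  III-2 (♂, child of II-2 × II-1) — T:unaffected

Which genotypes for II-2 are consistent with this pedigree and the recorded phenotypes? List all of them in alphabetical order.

II-2 ∈ {X^TX^T, X^TX^t}

T/I-1 ? ·: X^TX^T|X^TX^t|X^tX^t
T/I-2 un ·: X^TY
T/II-1 ? I-1×I-2: X^TY|X^tY
T/II-2 ? ·: X^TX^T|X^TX^t
T/III-1 ? II-2×II-1: X^TY|X^tY
T/III-2 un II-2×II-1: X^TY
⇒ T over [I-1,I-2,II-1,II-2,III-1,III-2]: 12 consistent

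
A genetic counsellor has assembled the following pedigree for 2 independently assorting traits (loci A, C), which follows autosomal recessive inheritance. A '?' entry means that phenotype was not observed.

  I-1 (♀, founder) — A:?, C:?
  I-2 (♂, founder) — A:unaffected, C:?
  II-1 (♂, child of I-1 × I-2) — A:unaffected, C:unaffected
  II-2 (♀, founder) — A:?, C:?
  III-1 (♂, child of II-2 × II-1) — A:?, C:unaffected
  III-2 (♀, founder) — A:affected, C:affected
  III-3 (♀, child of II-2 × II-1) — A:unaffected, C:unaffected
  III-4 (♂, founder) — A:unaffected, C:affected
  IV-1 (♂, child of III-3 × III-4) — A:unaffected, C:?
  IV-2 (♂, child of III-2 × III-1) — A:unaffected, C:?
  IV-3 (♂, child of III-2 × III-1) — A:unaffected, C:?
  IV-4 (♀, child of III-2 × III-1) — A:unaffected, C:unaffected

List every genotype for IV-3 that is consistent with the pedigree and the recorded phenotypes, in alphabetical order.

A/I-1 ? ·: AA|Aa|aa
A/I-2 un ·: AA|Aa
A/II-1 un I-1×I-2: AA|Aa
A/II-2 ? ·: AA|Aa|aa
A/III-1 ? II-2×II-1: AA|Aa
A/III-2 aff ·: aa
A/III-3 un II-2×II-1: AA|Aa
A/III-4 un ·: AA|Aa
A/IV-1 un III-3×III-4: AA|Aa
A/IV-2 un III-2×III-1: Aa
A/IV-3 un III-2×III-1: Aa
A/IV-4 un III-2×III-1: Aa
⇒ A over [I-1,I-2,II-1,II-2,III-1,III-2,III-3,III-4,IV-1,IV-2,IV-3,IV-4]: 244 consistent
C/I-1 ? ·: CC|Cc|cc
C/I-2 ? ·: CC|Cc|cc
C/II-1 un I-1×I-2: CC|Cc
C/II-2 ? ·: CC|Cc|cc
C/III-1 un II-2×II-1: CC|Cc
C/III-2 aff ·: cc
C/III-3 un II-2×II-1: CC|Cc
C/III-4 aff ·: cc
C/IV-1 ? III-3×III-4: Cc|cc
C/IV-2 ? III-2×III-1: Cc|cc
C/IV-3 ? III-2×III-1: Cc|cc
C/IV-4 un III-2×III-1: Cc
⇒ C over [I-1,I-2,II-1,II-2,III-1,III-2,III-3,III-4,IV-1,IV-2,IV-3,IV-4]: 362 consistent

IV-3 ∈ {Aa Cc, Aa cc}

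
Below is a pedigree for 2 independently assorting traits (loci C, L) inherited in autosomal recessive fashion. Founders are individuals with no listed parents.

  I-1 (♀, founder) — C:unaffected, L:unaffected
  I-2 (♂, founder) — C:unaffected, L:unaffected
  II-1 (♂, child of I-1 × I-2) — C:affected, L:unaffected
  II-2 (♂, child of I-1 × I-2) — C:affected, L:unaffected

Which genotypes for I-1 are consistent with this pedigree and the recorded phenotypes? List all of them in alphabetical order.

I-1 ∈ {Cc LL, Cc Ll}

C/I-1 un ·: Cc
C/I-2 un ·: Cc
C/II-1 aff I-1×I-2: cc
C/II-2 aff I-1×I-2: cc
⇒ C over [I-1,I-2,II-1,II-2]: 1 consistent
L/I-1 un ·: LL|Ll
L/I-2 un ·: LL|Ll
L/II-1 un I-1×I-2: LL|Ll
L/II-2 un I-1×I-2: LL|Ll
⇒ L over [I-1,I-2,II-1,II-2]: 13 consistent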